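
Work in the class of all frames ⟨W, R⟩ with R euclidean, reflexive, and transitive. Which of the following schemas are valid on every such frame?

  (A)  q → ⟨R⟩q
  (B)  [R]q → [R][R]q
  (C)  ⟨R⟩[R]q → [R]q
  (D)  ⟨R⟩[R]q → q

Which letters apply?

A relation that is euclidean, reflexive, and transitive is also serial and symmetric.
(A) q → ⟨R⟩q is the dual of axiom T; it is valid on a frame exactly when R is reflexive. Every such R is reflexive, so valid.
(B) axiom 4: valid iff R is transitive. Every such R is transitive — valid.
(C) ⟨R⟩[R]q → [R]q is the dual of axiom 5, which corresponds to the euclidean property. Every such R is euclidean — valid.
(D) ⟨R⟩[R]q → q (the dual of axiom B) characterises the symmetric frames. Every such R is symmetric — valid.

A, B, C, D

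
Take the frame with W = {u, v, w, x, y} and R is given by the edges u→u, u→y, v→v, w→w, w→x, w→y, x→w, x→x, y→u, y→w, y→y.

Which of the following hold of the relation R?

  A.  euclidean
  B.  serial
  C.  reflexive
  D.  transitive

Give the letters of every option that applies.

(A) not euclidean: w R x and w R y but not x R y.
(B) serial: every world has an R-successor.
(C) reflexive: each world relates to itself.
(D) not transitive: u R y and y R w but not u R w.

B, C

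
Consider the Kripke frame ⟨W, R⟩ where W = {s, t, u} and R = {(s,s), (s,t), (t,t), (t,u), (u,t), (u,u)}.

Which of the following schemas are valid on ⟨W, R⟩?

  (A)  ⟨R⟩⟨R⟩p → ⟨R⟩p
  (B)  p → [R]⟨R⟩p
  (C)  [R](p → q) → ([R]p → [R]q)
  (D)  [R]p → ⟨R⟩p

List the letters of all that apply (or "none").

C, D

R is not symmetric: s R t but not t R s.
R is not transitive: s R t and t R u but not s R u.
R is serial: every world has an R-successor.
(A) ⟨R⟩⟨R⟩p → ⟨R⟩p is the dual of axiom 4; it is valid on a frame exactly when R is transitive. R is not transitive, so not valid.
(B) p → [R]⟨R⟩p is axiom B; it is valid on a frame exactly when R is symmetric. R is not symmetric, so not valid.
(C) [R](p → q) → ([R]p → [R]q) is axiom K, valid on every Kripke frame — valid.
(D) axiom D: valid iff R is serial. R is serial — valid.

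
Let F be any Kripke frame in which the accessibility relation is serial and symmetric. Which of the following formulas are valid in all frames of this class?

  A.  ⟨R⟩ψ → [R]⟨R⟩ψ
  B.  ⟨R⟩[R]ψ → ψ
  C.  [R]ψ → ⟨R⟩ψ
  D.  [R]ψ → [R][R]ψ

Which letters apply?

(A) ⟨R⟩ψ → [R]⟨R⟩ψ (axiom 5) characterises the euclidean frames. Such an R need not be euclidean — not valid.
(B) ⟨R⟩[R]ψ → ψ is the dual of axiom B, which corresponds to symmetry. Every such R is symmetric — valid.
(C) [R]ψ → ⟨R⟩ψ is axiom D; it is valid on a frame exactly when R is serial. Every such R is serial, so valid.
(D) [R]ψ → [R][R]ψ is axiom 4; it is valid on a frame exactly when R is transitive. Such an R need not be transitive, so not valid.

B, C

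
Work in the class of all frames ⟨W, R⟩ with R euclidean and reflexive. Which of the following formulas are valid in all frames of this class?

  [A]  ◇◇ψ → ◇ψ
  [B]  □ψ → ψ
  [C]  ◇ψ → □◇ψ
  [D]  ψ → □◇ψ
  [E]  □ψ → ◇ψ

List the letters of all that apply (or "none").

A, B, C, D, E

A reflexive euclidean relation is also symmetric (from wRw and wRv the euclidean condition gives vRw) and hence transitive; it is an equivalence relation.
(A) the dual of axiom 4: valid iff R is transitive. Every such R is transitive — valid.
(B) □ψ → ψ is axiom T; it is valid on a frame exactly when R is reflexive. Every such R is reflexive, so valid.
(C) ◇ψ → □◇ψ is axiom 5; it is valid on a frame exactly when R is euclidean. Every such R is euclidean, so valid.
(D) ψ → □◇ψ (axiom B) characterises the symmetric frames. Every such R is symmetric — valid.
(E) □ψ → ◇ψ is axiom D; it is valid on a frame exactly when R is serial. Every such R is serial, so valid.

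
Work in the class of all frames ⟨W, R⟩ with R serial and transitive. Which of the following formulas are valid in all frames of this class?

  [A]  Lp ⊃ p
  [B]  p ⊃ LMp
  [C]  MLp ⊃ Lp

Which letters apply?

(A) Lp ⊃ p is axiom T, which corresponds to reflexivity. Such an R need not be reflexive — not valid.
(B) p ⊃ LMp is axiom B; it is valid on a frame exactly when R is symmetric. Such an R need not be symmetric, so not valid.
(C) MLp ⊃ Lp is the dual of axiom 5, which corresponds to the euclidean property. Such an R need not be euclidean — not valid.

none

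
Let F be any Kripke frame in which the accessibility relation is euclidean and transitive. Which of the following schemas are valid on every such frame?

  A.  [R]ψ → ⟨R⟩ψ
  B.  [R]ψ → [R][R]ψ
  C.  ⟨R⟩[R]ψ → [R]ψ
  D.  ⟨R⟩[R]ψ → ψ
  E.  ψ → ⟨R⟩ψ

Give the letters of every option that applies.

B, C

(A) [R]ψ → ⟨R⟩ψ is axiom D, which corresponds to seriality. Such an R need not be serial — not valid.
(B) [R]ψ → [R][R]ψ is axiom 4; it is valid on a frame exactly when R is transitive. Every such R is transitive, so valid.
(C) ⟨R⟩[R]ψ → [R]ψ is the dual of axiom 5, which corresponds to the euclidean property. Every such R is euclidean — valid.
(D) the dual of axiom B: valid iff R is symmetric. Such an R need not be symmetric — not valid.
(E) ψ → ⟨R⟩ψ is the dual of axiom T, which corresponds to reflexivity. Such an R need not be reflexive — not valid.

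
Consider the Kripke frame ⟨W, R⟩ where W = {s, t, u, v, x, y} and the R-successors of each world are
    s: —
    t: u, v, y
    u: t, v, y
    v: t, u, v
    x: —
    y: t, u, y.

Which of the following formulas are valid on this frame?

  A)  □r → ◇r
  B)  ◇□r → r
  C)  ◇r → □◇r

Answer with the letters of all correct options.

R is symmetric: every R-edge is matched by its reverse.
R is not euclidean: t R v and t R y but not v R y.
R is not serial: s has no R-successor.
(A) axiom D: valid iff R is serial. R is not serial — not valid.
(B) the dual of axiom B: valid iff R is symmetric. R is symmetric — valid.
(C) ◇r → □◇r (axiom 5) characterises the euclidean frames. R is not euclidean — not valid.

B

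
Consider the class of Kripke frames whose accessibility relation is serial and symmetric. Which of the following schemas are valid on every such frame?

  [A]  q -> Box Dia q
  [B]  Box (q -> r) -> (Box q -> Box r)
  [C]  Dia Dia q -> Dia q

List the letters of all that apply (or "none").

(A) q -> Box Dia q is axiom B; it is valid on a frame exactly when R is symmetric. Every such R is symmetric, so valid.
(B) Box (q -> r) -> (Box q -> Box r) is the K axiom; it holds on all frames — valid.
(C) Dia Dia q -> Dia q (the dual of axiom 4) characterises the transitive frames. Such an R need not be transitive — not valid.

A, B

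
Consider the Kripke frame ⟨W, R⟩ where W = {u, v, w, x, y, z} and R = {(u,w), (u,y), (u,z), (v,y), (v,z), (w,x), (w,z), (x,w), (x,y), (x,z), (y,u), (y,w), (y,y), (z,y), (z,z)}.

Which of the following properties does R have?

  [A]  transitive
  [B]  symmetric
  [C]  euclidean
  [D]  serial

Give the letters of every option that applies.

D

(A) not transitive: u R w and w R x but not u R x.
(B) not symmetric: u R w but not w R u.
(C) not euclidean: u R w and u R y but not w R y.
(D) serial: every world has an R-successor.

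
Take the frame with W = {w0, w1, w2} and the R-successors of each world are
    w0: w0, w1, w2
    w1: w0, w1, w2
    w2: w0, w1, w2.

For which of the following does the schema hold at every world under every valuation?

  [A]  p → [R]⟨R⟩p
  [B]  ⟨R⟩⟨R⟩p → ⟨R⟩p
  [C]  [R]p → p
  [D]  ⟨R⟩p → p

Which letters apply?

A, B, C

R is reflexive: each world relates to itself.
R is symmetric: every R-edge is matched by its reverse.
R is transitive: R is closed under composition.
R is not a subset of the identity: w0 R w1 with w0 ≠ w1.
(A) p → [R]⟨R⟩p is axiom B, which corresponds to symmetry. R is symmetric — valid.
(B) ⟨R⟩⟨R⟩p → ⟨R⟩p is the dual of axiom 4, which corresponds to transitivity. R is transitive — valid.
(C) [R]p → p is axiom T, which corresponds to reflexivity. R is reflexive — valid.
(D) ⟨R⟩p → p is valid only on frames where every R-edge is a self-loop. Here R ⊄ identity — not valid.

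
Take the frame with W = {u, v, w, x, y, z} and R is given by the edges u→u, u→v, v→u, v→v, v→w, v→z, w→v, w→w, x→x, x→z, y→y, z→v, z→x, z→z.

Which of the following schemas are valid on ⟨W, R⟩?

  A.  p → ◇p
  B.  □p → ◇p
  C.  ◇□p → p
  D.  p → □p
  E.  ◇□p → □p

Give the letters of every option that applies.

A, B, C

R is reflexive: each world relates to itself.
R is symmetric: every R-edge is matched by its reverse.
R is not euclidean: v R u and v R w but not u R w.
R is serial: every world has an R-successor.
R is not a subset of the identity: u R v with u ≠ v.
(A) the dual of axiom T: valid iff R is reflexive. R is reflexive — valid.
(B) axiom D: valid iff R is serial. R is serial — valid.
(C) ◇□p → p is the dual of axiom B, which corresponds to symmetry. R is symmetric — valid.
(D) p → □p (equivalent to ◇p→p) corresponds to R being a subset of the identity. Here R ⊄ identity, so not valid.
(E) ◇□p → □p (the dual of axiom 5) characterises the euclidean frames. R is not euclidean — not valid.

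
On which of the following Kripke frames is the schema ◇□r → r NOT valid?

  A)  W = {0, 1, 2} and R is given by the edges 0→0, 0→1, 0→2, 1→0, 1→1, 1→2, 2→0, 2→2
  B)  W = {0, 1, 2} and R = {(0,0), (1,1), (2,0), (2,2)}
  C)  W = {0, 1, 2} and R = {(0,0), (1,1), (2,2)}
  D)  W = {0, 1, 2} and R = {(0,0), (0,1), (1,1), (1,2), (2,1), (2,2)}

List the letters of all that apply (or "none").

The schema ◇□r → r is the dual of axiom B; it is valid on a frame iff R is symmetric.
(A) R is not symmetric (1 R 2 but not 2 R 1), so the schema fails here.
(B) R is not symmetric (2 R 0 but not 0 R 2), so the schema fails here.
(C) R is symmetric (every R-edge is matched by its reverse), so the schema is valid here.
(D) R is not symmetric (0 R 1 but not 1 R 0), so the schema fails here.

A, B, D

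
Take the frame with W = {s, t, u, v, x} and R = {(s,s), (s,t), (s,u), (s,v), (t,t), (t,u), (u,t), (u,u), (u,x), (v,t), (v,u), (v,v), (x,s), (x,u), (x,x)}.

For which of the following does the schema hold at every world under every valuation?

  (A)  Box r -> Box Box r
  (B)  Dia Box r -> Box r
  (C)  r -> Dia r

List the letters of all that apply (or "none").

C

R is reflexive: each world relates to itself.
R is not transitive: s R u and u R x but not s R x.
R is not euclidean: s R t and s R s but not t R s.
(A) Box r -> Box Box r is axiom 4; it is valid on a frame exactly when R is transitive. R is not transitive, so not valid.
(B) Dia Box r -> Box r is the dual of axiom 5, which corresponds to the euclidean property. R is not euclidean — not valid.
(C) the dual of axiom T: valid iff R is reflexive. R is reflexive — valid.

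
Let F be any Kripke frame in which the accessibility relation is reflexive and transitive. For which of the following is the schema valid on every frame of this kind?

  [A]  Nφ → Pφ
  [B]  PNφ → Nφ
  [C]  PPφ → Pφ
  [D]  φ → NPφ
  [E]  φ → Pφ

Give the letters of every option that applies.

Reflexive relations are serial.
(A) Nφ → Pφ is axiom D, which corresponds to seriality. Every such R is serial — valid.
(B) the dual of axiom 5: valid iff R is euclidean. Such an R need not be euclidean — not valid.
(C) PPφ → Pφ is the dual of axiom 4, which corresponds to transitivity. Every such R is transitive — valid.
(D) φ → NPφ is axiom B; it is valid on a frame exactly when R is symmetric. Such an R need not be symmetric, so not valid.
(E) φ → Pφ is the dual of axiom T; it is valid on a frame exactly when R is reflexive. Every such R is reflexive, so valid.

A, C, E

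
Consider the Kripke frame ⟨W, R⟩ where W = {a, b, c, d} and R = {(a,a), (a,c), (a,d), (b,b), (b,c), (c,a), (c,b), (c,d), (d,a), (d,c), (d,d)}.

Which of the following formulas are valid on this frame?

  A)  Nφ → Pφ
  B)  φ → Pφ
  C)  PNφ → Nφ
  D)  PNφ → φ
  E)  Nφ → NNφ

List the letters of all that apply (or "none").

R is not reflexive: not c R c.
R is symmetric: every R-edge is matched by its reverse.
R is not transitive: a R c and c R b but not a R b.
R is not euclidean: c R a and c R b but not a R b.
R is serial: every world has an R-successor.
(A) Nφ → Pφ is axiom D; it is valid on a frame exactly when R is serial. R is serial, so valid.
(B) φ → Pφ is the dual of axiom T; it is valid on a frame exactly when R is reflexive. R is not reflexive, so not valid.
(C) PNφ → Nφ (the dual of axiom 5) characterises the euclidean frames. R is not euclidean — not valid.
(D) PNφ → φ is the dual of axiom B; it is valid on a frame exactly when R is symmetric. R is symmetric, so valid.
(E) Nφ → NNφ (axiom 4) characterises the transitive frames. R is not transitive — not valid.

A, D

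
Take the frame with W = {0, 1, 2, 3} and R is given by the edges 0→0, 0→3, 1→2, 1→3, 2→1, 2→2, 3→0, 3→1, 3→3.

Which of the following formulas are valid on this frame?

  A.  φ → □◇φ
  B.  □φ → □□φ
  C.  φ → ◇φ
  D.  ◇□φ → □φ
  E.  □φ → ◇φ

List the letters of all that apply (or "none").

R is not reflexive: not 1 R 1.
R is symmetric: every R-edge is matched by its reverse.
R is not transitive: 0 R 3 and 3 R 1 but not 0 R 1.
R is not euclidean: 1 R 2 and 1 R 3 but not 2 R 3.
R is serial: every world has an R-successor.
(A) axiom B: valid iff R is symmetric. R is symmetric — valid.
(B) □φ → □□φ (axiom 4) characterises the transitive frames. R is not transitive — not valid.
(C) φ → ◇φ is the dual of axiom T, which corresponds to reflexivity. R is not reflexive — not valid.
(D) the dual of axiom 5: valid iff R is euclidean. R is not euclidean — not valid.
(E) □φ → ◇φ (axiom D) characterises the serial frames. R is serial — valid.

A, E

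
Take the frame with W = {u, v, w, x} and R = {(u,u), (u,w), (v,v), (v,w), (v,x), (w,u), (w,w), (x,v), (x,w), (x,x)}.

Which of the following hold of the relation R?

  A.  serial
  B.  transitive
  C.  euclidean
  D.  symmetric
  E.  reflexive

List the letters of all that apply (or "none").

A, E

(A) serial: every world has an R-successor.
(B) not transitive: v R w and w R u but not v R u.
(C) not euclidean: v R w and v R v but not w R v.
(D) not symmetric: v R w but not w R v.
(E) reflexive: each world relates to itself.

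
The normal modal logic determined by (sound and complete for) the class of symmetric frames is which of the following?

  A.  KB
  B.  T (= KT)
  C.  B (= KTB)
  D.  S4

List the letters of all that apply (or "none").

A

(A) KB is determined by exactly this class.
(B) T (= KT) is determined by the class of reflexive frames.
(C) B (= KTB) is determined by the class of reflexive and symmetric frames.
(D) S4 is determined by the class of reflexive and transitive frames.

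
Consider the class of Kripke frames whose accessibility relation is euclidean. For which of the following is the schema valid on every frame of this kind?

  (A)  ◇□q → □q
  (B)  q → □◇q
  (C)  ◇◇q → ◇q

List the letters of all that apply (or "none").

(A) ◇□q → □q is the dual of axiom 5; it is valid on a frame exactly when R is euclidean. Every such R is euclidean, so valid.
(B) q → □◇q (axiom B) characterises the symmetric frames. Such an R need not be symmetric — not valid.
(C) the dual of axiom 4: valid iff R is transitive. Such an R need not be transitive — not valid.

A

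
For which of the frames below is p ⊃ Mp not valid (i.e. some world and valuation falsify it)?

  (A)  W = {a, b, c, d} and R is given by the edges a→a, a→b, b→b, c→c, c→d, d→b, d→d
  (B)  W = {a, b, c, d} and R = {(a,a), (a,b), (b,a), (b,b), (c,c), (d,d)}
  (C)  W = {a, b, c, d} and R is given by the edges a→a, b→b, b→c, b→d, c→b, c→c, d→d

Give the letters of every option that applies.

The schema p ⊃ Mp is the dual of axiom T; it is valid on a frame iff R is reflexive.
(A) R is reflexive (each world relates to itself), so the schema is valid here.
(B) R is reflexive (each world relates to itself), so the schema is valid here.
(C) R is reflexive (each world relates to itself), so the schema is valid here.

none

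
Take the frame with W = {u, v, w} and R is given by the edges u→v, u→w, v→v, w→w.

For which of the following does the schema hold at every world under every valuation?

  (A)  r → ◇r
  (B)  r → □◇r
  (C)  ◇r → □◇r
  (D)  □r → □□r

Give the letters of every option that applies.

R is not reflexive: not u R u.
R is not symmetric: u R v but not v R u.
R is transitive: R is closed under composition.
R is not euclidean: u R v and u R w but not v R w.
(A) r → ◇r is the dual of axiom T, which corresponds to reflexivity. R is not reflexive — not valid.
(B) r → □◇r is axiom B; it is valid on a frame exactly when R is symmetric. R is not symmetric, so not valid.
(C) ◇r → □◇r is axiom 5; it is valid on a frame exactly when R is euclidean. R is not euclidean, so not valid.
(D) □r → □□r is axiom 4, which corresponds to transitivity. R is transitive — valid.

D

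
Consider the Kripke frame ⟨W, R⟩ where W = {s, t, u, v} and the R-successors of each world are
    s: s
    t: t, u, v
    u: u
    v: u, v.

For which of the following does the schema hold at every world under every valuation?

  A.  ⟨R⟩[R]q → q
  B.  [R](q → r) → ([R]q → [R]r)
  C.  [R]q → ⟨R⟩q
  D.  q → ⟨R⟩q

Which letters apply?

R is reflexive: each world relates to itself.
R is not symmetric: t R u but not u R t.
R is serial: every world has an R-successor.
(A) the dual of axiom B: valid iff R is symmetric. R is not symmetric — not valid.
(B) [R](q → r) → ([R]q → [R]r) is the K axiom; it holds on all frames — valid.
(C) [R]q → ⟨R⟩q (axiom D) characterises the serial frames. R is serial — valid.
(D) q → ⟨R⟩q is the dual of axiom T; it is valid on a frame exactly when R is reflexive. R is reflexive, so valid.

B, C, D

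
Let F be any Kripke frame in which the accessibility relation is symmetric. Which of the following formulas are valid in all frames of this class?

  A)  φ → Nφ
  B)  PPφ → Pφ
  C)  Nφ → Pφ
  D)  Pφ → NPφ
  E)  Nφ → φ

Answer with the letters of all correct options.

none

(A) φ → Nφ (equivalent to ◇p→p) corresponds to R being a subset of the identity. Such an R need not be a subset of the identity, so not valid.
(B) the dual of axiom 4: valid iff R is transitive. Such an R need not be transitive — not valid.
(C) Nφ → Pφ (axiom D) characterises the serial frames. Such an R need not be serial — not valid.
(D) Pφ → NPφ (axiom 5) characterises the euclidean frames. Such an R need not be euclidean — not valid.
(E) Nφ → φ (axiom T) characterises the reflexive frames. Such an R need not be reflexive — not valid.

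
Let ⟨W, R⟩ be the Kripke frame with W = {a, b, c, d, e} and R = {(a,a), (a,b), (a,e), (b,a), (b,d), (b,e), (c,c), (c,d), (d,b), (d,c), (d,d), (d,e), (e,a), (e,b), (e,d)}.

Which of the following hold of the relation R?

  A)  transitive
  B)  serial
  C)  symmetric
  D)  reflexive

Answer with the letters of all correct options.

(A) not transitive: a R b and b R d but not a R d.
(B) serial: every world has an R-successor.
(C) symmetric: every R-edge is matched by its reverse.
(D) not reflexive: not b R b.

B, C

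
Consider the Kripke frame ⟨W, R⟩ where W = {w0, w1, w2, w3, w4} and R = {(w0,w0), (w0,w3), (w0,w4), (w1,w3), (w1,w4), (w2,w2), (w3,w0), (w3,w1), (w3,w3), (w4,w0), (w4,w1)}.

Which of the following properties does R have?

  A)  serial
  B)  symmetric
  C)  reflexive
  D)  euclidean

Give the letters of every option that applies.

(A) serial: every world has an R-successor.
(B) symmetric: every R-edge is matched by its reverse.
(C) not reflexive: not w1 R w1.
(D) not euclidean: w0 R w3 and w0 R w4 but not w3 R w4.

A, B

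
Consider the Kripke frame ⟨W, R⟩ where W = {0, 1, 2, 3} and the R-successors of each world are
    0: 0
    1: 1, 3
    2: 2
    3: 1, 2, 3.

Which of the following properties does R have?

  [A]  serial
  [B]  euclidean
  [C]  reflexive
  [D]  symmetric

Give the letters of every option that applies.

A, C

(A) serial: every world has an R-successor.
(B) not euclidean: 3 R 1 and 3 R 2 but not 1 R 2.
(C) reflexive: each world relates to itself.
(D) not symmetric: 3 R 2 but not 2 R 3.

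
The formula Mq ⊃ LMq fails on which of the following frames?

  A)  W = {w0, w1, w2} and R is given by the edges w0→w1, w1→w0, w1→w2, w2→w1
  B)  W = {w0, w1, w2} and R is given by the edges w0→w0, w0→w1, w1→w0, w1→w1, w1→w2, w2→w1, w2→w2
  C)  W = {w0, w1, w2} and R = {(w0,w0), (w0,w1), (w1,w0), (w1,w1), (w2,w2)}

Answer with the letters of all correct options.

A, B

The schema Mq ⊃ LMq is axiom 5; it is valid on a frame iff R is euclidean.
(A) R is not euclidean (w1 R w0 and w1 R w2 but not w0 R w2), so the schema fails here.
(B) R is not euclidean (w1 R w0 and w1 R w2 but not w0 R w2), so the schema fails here.
(C) R is euclidean (any two R-successors of the same world are R-related), so the schema is valid here.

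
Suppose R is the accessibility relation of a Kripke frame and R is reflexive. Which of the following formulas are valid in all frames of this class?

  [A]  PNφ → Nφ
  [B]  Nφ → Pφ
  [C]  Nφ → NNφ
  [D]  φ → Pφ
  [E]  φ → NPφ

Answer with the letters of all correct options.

A reflexive relation is serial.
(A) the dual of axiom 5: valid iff R is euclidean. Such an R need not be euclidean — not valid.
(B) Nφ → Pφ (axiom D) characterises the serial frames. Every such R is serial — valid.
(C) Nφ → NNφ is axiom 4, which corresponds to transitivity. Such an R need not be transitive — not valid.
(D) φ → Pφ is the dual of axiom T, which corresponds to reflexivity. Every such R is reflexive — valid.
(E) φ → NPφ is axiom B, which corresponds to symmetry. Such an R need not be symmetric — not valid.

B, D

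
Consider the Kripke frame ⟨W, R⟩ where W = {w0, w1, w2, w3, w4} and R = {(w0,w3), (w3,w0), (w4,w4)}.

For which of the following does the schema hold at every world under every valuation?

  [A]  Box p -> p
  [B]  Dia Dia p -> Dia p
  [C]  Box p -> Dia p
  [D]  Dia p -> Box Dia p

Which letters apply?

none

R is not reflexive: not w0 R w0.
R is not transitive: w0 R w3 and w3 R w0 but not w0 R w0.
R is not euclidean: w0 R w3 and w0 R w3 but not w3 R w3.
R is not serial: w1 has no R-successor.
(A) Box p -> p is axiom T, which corresponds to reflexivity. R is not reflexive — not valid.
(B) Dia Dia p -> Dia p (the dual of axiom 4) characterises the transitive frames. R is not transitive — not valid.
(C) Box p -> Dia p is axiom D, which corresponds to seriality. R is not serial — not valid.
(D) axiom 5: valid iff R is euclidean. R is not euclidean — not valid.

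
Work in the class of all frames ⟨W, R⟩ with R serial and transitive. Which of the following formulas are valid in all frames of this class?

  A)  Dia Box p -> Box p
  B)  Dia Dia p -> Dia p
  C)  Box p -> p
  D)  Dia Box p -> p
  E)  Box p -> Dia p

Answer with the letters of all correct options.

B, E

(A) the dual of axiom 5: valid iff R is euclidean. Such an R need not be euclidean — not valid.
(B) the dual of axiom 4: valid iff R is transitive. Every such R is transitive — valid.
(C) Box p -> p is axiom T; it is valid on a frame exactly when R is reflexive. Such an R need not be reflexive, so not valid.
(D) the dual of axiom B: valid iff R is symmetric. Such an R need not be symmetric — not valid.
(E) axiom D: valid iff R is serial. Every such R is serial — valid.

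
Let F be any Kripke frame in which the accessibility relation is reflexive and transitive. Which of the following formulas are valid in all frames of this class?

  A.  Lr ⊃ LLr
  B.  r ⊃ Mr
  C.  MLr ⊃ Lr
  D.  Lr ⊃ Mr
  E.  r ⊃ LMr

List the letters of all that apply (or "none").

Reflexive relations are serial.
(A) Lr ⊃ LLr (axiom 4) characterises the transitive frames. Every such R is transitive — valid.
(B) r ⊃ Mr is the dual of axiom T; it is valid on a frame exactly when R is reflexive. Every such R is reflexive, so valid.
(C) the dual of axiom 5: valid iff R is euclidean. Such an R need not be euclidean — not valid.
(D) axiom D: valid iff R is serial. Every such R is serial — valid.
(E) r ⊃ LMr is axiom B; it is valid on a frame exactly when R is symmetric. Such an R need not be symmetric, so not valid.

A, B, D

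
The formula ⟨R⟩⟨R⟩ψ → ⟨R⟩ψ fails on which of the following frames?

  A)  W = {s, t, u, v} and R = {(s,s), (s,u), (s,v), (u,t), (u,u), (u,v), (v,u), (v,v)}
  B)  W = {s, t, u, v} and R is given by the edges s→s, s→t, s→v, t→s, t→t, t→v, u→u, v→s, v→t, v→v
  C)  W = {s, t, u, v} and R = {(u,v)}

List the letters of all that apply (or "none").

A

The schema ⟨R⟩⟨R⟩ψ → ⟨R⟩ψ is the dual of axiom 4; it is valid on a frame iff R is transitive.
(A) R is not transitive (s R u and u R t but not s R t), so the schema fails here.
(B) R is transitive (R is closed under composition), so the schema is valid here.
(C) R is transitive (R is closed under composition), so the schema is valid here.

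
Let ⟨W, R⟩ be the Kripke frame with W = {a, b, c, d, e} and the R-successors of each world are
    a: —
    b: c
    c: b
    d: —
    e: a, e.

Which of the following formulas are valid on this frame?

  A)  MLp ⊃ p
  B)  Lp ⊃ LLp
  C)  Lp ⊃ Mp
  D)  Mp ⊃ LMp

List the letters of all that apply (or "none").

R is not symmetric: e R a but not a R e.
R is not transitive: b R c and c R b but not b R b.
R is not euclidean: e R a and e R e but not a R e.
R is not serial: a has no R-successor.
(A) the dual of axiom B: valid iff R is symmetric. R is not symmetric — not valid.
(B) axiom 4: valid iff R is transitive. R is not transitive — not valid.
(C) Lp ⊃ Mp is axiom D; it is valid on a frame exactly when R is serial. R is not serial, so not valid.
(D) Mp ⊃ LMp is axiom 5; it is valid on a frame exactly when R is euclidean. R is not euclidean, so not valid.

none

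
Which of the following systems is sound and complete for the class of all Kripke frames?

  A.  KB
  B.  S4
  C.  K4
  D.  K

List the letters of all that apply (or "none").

(A) KB is determined by the class of symmetric frames.
(B) S4 is determined by the class of reflexive and transitive frames.
(C) K4 is determined by the class of transitive frames.
(D) K is determined by exactly this class.

D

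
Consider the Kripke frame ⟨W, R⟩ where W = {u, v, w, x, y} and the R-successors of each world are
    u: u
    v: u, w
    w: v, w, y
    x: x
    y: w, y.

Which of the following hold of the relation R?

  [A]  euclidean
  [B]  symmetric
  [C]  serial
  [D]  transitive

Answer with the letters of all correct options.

(A) not euclidean: v R u and v R w but not u R w.
(B) not symmetric: v R u but not u R v.
(C) serial: every world has an R-successor.
(D) not transitive: v R w and w R v but not v R v.

C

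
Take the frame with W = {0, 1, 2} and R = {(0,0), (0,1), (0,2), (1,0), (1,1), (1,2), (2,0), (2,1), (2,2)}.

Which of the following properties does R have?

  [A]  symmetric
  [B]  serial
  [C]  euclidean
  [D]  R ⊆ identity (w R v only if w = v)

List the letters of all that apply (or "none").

A, B, C

(A) symmetric: every R-edge is matched by its reverse.
(B) serial: every world has an R-successor.
(C) euclidean: any two R-successors of the same world are R-related.
(D) not ⊆ identity: 0 R 1 with 0 ≠ 1.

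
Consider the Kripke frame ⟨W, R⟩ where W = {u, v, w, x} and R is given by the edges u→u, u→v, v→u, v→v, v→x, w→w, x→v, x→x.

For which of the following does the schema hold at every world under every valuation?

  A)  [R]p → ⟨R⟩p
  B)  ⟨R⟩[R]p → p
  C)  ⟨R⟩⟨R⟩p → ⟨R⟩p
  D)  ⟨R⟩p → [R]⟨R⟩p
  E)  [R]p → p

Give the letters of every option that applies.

R is reflexive: each world relates to itself.
R is symmetric: every R-edge is matched by its reverse.
R is not transitive: u R v and v R x but not u R x.
R is not euclidean: v R u and v R x but not u R x.
R is serial: every world has an R-successor.
(A) axiom D: valid iff R is serial. R is serial — valid.
(B) ⟨R⟩[R]p → p is the dual of axiom B; it is valid on a frame exactly when R is symmetric. R is symmetric, so valid.
(C) ⟨R⟩⟨R⟩p → ⟨R⟩p is the dual of axiom 4, which corresponds to transitivity. R is not transitive — not valid.
(D) ⟨R⟩p → [R]⟨R⟩p (axiom 5) characterises the euclidean frames. R is not euclidean — not valid.
(E) axiom T: valid iff R is reflexive. R is reflexive — valid.

A, B, E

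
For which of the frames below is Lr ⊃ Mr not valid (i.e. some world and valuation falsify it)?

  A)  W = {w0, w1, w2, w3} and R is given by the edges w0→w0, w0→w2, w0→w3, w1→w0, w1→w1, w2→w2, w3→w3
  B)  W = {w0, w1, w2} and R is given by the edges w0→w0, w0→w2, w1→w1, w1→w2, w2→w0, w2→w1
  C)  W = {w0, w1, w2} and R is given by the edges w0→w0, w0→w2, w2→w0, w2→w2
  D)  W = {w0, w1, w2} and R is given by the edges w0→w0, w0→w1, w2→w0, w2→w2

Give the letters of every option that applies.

The schema Lr ⊃ Mr is axiom D; it is valid on a frame iff R is serial.
(A) R is serial (every world has an R-successor), so the schema is valid here.
(B) R is serial (every world has an R-successor), so the schema is valid here.
(C) R is not serial (w1 has no R-successor), so the schema fails here.
(D) R is not serial (w1 has no R-successor), so the schema fails here.

C, D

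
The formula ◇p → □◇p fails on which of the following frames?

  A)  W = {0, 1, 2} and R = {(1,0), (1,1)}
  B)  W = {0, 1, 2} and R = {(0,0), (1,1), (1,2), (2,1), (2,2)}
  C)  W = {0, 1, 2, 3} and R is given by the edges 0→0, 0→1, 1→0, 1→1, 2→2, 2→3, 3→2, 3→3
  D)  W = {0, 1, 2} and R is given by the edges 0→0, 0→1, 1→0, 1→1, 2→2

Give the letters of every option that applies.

A

The schema ◇p → □◇p is axiom 5; it is valid on a frame iff R is euclidean.
(A) R is not euclidean (1 R 0 and 1 R 1 but not 0 R 1), so the schema fails here.
(B) R is euclidean (any two R-successors of the same world are R-related), so the schema is valid here.
(C) R is euclidean (any two R-successors of the same world are R-related), so the schema is valid here.
(D) R is euclidean (any two R-successors of the same world are R-related), so the schema is valid here.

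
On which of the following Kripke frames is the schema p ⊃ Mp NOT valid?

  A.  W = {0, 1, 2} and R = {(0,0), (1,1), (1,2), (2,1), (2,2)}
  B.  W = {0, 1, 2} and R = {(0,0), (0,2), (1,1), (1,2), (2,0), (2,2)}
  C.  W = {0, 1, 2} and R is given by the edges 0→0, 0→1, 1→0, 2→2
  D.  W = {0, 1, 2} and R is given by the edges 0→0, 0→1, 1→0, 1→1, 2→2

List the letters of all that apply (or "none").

C

The schema p ⊃ Mp is the dual of axiom T; it is valid on a frame iff R is reflexive.
(A) R is reflexive (each world relates to itself), so the schema is valid here.
(B) R is reflexive (each world relates to itself), so the schema is valid here.
(C) R is not reflexive (not 1 R 1), so the schema fails here.
(D) R is reflexive (each world relates to itself), so the schema is valid here.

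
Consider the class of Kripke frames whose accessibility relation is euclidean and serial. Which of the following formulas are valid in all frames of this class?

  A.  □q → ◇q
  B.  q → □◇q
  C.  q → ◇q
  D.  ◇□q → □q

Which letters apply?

(A) □q → ◇q is axiom D, which corresponds to seriality. Every such R is serial — valid.
(B) q → □◇q is axiom B; it is valid on a frame exactly when R is symmetric. Such an R need not be symmetric, so not valid.
(C) q → ◇q is the dual of axiom T, which corresponds to reflexivity. Such an R need not be reflexive — not valid.
(D) the dual of axiom 5: valid iff R is euclidean. Every such R is euclidean — valid.

A, D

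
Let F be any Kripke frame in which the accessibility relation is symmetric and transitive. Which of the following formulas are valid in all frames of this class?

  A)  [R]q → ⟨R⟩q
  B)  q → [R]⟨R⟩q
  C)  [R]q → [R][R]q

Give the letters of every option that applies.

B, C

A symmetric transitive relation is euclidean (uRv and uRw give vRu by symmetry, then vRw by transitivity).
(A) [R]q → ⟨R⟩q (axiom D) characterises the serial frames. Such an R need not be serial — not valid.
(B) q → [R]⟨R⟩q (axiom B) characterises the symmetric frames. Every such R is symmetric — valid.
(C) [R]q → [R][R]q is axiom 4, which corresponds to transitivity. Every such R is transitive — valid.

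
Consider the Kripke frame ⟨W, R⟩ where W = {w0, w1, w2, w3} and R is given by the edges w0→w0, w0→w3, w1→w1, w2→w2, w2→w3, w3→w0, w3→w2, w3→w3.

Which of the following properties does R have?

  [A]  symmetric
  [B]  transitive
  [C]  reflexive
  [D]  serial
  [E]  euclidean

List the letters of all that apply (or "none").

(A) symmetric: every R-edge is matched by its reverse.
(B) not transitive: w0 R w3 and w3 R w2 but not w0 R w2.
(C) reflexive: each world relates to itself.
(D) serial: every world has an R-successor.
(E) not euclidean: w3 R w0 and w3 R w2 but not w0 R w2.

A, C, D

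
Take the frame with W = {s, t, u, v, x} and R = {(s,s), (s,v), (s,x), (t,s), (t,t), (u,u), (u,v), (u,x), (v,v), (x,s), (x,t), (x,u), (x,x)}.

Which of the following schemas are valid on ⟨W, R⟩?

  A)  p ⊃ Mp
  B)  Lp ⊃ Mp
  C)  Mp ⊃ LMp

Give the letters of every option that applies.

R is reflexive: each world relates to itself.
R is not euclidean: s R v and s R s but not v R s.
R is serial: every world has an R-successor.
(A) p ⊃ Mp (the dual of axiom T) characterises the reflexive frames. R is reflexive — valid.
(B) axiom D: valid iff R is serial. R is serial — valid.
(C) Mp ⊃ LMp is axiom 5; it is valid on a frame exactly when R is euclidean. R is not euclidean, so not valid.

A, B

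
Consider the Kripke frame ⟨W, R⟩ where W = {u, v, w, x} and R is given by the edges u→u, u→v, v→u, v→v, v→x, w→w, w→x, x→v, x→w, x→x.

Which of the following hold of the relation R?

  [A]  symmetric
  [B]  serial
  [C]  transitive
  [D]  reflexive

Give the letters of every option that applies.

(A) symmetric: every R-edge is matched by its reverse.
(B) serial: every world has an R-successor.
(C) not transitive: u R v and v R x but not u R x.
(D) reflexive: each world relates to itself.

A, B, D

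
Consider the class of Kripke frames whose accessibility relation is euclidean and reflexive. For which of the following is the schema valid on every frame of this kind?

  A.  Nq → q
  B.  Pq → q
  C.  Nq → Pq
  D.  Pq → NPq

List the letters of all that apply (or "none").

A reflexive euclidean relation is also symmetric (from wRw and wRv the euclidean condition gives vRw) and hence transitive; it is an equivalence relation.
(A) Nq → q (axiom T) characterises the reflexive frames. Every such R is reflexive — valid.
(B) Pq → q is the converse of T; it holds exactly when R ⊆ identity. Such an R need not be a subset of the identity — not valid.
(C) Nq → Pq is axiom D; it is valid on a frame exactly when R is serial. Every such R is serial, so valid.
(D) axiom 5: valid iff R is euclidean. Every such R is euclidean — valid.

A, C, D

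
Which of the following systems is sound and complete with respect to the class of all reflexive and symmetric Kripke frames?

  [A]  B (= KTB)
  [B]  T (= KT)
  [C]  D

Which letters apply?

A

(A) B (= KTB) is determined by exactly this class.
(B) T (= KT) is determined by the class of reflexive frames.
(C) D is determined by the class of serial frames.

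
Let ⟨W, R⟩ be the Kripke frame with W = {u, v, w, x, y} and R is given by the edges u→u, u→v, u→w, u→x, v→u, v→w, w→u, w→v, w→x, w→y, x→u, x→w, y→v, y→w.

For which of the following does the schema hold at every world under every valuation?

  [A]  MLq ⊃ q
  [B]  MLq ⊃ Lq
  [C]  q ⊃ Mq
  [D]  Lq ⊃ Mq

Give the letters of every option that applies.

R is not reflexive: not v R v.
R is not symmetric: y R v but not v R y.
R is not euclidean: u R v and u R x but not v R x.
R is serial: every world has an R-successor.
(A) MLq ⊃ q is the dual of axiom B; it is valid on a frame exactly when R is symmetric. R is not symmetric, so not valid.
(B) MLq ⊃ Lq (the dual of axiom 5) characterises the euclidean frames. R is not euclidean — not valid.
(C) q ⊃ Mq (the dual of axiom T) characterises the reflexive frames. R is not reflexive — not valid.
(D) axiom D: valid iff R is serial. R is serial — valid.

D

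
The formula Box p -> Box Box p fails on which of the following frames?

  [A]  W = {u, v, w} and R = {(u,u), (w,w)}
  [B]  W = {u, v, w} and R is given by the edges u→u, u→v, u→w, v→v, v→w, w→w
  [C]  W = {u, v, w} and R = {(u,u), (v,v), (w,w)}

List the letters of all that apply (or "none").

The schema Box p -> Box Box p is axiom 4; it is valid on a frame iff R is transitive.
(A) R is transitive (R is closed under composition), so the schema is valid here.
(B) R is transitive (R is closed under composition), so the schema is valid here.
(C) R is transitive (R is closed under composition), so the schema is valid here.

none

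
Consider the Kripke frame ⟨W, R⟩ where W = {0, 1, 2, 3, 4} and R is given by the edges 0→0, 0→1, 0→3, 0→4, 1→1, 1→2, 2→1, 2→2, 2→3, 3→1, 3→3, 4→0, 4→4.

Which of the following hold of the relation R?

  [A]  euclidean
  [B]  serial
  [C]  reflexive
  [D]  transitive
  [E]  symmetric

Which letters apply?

B, C

(A) not euclidean: 0 R 1 and 0 R 0 but not 1 R 0.
(B) serial: every world has an R-successor.
(C) reflexive: each world relates to itself.
(D) not transitive: 0 R 1 and 1 R 2 but not 0 R 2.
(E) not symmetric: 0 R 1 but not 1 R 0.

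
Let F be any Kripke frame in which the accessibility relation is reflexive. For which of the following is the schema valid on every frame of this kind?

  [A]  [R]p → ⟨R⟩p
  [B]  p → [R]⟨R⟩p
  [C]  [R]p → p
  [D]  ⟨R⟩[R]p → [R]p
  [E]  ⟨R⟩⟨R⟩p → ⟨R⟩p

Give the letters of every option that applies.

A reflexive relation is serial.
(A) [R]p → ⟨R⟩p is axiom D, which corresponds to seriality. Every such R is serial — valid.
(B) axiom B: valid iff R is symmetric. Such an R need not be symmetric — not valid.
(C) [R]p → p (axiom T) characterises the reflexive frames. Every such R is reflexive — valid.
(D) the dual of axiom 5: valid iff R is euclidean. Such an R need not be euclidean — not valid.
(E) the dual of axiom 4: valid iff R is transitive. Such an R need not be transitive — not valid.

A, C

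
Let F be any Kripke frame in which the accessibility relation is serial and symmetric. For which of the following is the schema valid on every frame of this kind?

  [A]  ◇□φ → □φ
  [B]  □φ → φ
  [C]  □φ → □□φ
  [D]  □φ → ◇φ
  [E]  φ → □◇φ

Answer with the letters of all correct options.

(A) the dual of axiom 5: valid iff R is euclidean. Such an R need not be euclidean — not valid.
(B) axiom T: valid iff R is reflexive. Such an R need not be reflexive — not valid.
(C) □φ → □□φ (axiom 4) characterises the transitive frames. Such an R need not be transitive — not valid.
(D) □φ → ◇φ is axiom D; it is valid on a frame exactly when R is serial. Every such R is serial, so valid.
(E) φ → □◇φ is axiom B, which corresponds to symmetry. Every such R is symmetric — valid.

D, E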